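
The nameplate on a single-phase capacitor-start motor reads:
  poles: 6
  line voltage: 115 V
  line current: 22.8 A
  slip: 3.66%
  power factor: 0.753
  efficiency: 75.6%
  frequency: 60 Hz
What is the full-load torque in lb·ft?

P_in = V·I·cosφ = 115 × 22.8 × 0.753 = 1974 W
P_out = η·P_in = 0.756 × 1974 = 1492 W
n_s = 120×60/6 = 1200 rpm; n = 1200×(1−0.0366) = 1156 rpm
ω = 2π×1156/60 = 121.1 rad/s
τ = P_out/ω = 1492/121.1 = 12.32 N·m
In lb·ft: 12.32/1.356 = 9.09 lb·ft

9.09 lb·ft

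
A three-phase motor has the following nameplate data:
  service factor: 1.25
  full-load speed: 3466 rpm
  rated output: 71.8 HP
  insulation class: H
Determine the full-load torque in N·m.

P_out = 71.8 × 746 = 53563 W
ω = 2π × 3466/60 = 363 rad/s
τ = P_out/ω = 53563/363 = 148 N·m

148 N·m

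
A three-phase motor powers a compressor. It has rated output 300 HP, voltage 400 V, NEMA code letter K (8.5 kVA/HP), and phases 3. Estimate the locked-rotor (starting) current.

S_LR = 8.5 × 300 = 2550 kVA
I_LR = S_LR/(√3·V_L) = 2550000/(1.732×400) = 3680 A

3680 A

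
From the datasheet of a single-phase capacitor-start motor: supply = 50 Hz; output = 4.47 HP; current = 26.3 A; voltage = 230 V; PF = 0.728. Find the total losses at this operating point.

P_in = V·I·cosφ = 230×26.3×0.728 = 4404 W
P_out = 4.47×746 = 3335 W
Losses = P_in − P_out = 4404 − 3335 = 1069 W

1070 W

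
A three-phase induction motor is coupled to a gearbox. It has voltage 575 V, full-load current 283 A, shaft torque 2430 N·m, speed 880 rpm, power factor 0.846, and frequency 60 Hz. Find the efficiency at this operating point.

ω = 2π × 880/60 = 92.15 rad/s; P_out = τω = 2430 × 92.15 = 223925 W
P_in = √3·V_L·I_L·cosφ = 1.732 × 575 × 283 × 0.846 = 238436 W
η = P_out / P_in = 223925 / 238436 = 0.939 = 93.9%

93.9 %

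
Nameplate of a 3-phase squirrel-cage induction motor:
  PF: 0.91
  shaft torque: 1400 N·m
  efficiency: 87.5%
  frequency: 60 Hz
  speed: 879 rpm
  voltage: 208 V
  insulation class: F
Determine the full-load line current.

ω = 2π×879/60 = 92.05 rad/s; P_out = τω = 1400 × 92.05 = 128870 W
P_in = P_out / η = 128870 / 0.875 = 147280 W
I_L = P_in / (√3·V_L·cosφ) = 147280 / (1.732 × 208 × 0.91) = 449 A

449 A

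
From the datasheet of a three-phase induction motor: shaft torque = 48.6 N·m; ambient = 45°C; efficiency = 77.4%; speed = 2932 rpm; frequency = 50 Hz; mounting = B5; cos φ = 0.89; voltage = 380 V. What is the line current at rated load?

ω = 2π×2932/60 = 307 rad/s; P_out = τω = 48.6 × 307 = 14920 W
P_in = P_out / η = 14920 / 0.774 = 19276 W
I_L = P_in / (√3·V_L·cosφ) = 19276 / (1.732 × 380 × 0.89) = 32.9 A

32.9 A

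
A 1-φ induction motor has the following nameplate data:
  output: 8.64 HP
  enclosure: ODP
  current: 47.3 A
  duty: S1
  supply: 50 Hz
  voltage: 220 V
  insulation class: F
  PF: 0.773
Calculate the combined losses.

1600 W

P_in = V·I·cosφ = 220×47.3×0.773 = 8044 W
P_out = 8.64×746 = 6445 W
Losses = P_in − P_out = 8044 − 6445 = 1599 W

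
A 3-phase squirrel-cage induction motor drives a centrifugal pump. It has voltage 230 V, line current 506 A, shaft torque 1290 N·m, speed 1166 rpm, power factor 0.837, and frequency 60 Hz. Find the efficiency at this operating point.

ω = 2π × 1166/60 = 122.1 rad/s; P_out = τω = 1290 × 122.1 = 157509 W
P_in = √3·V_L·I_L·cosφ = 1.732 × 230 × 506 × 0.837 = 168714 W
η = P_out / P_in = 157509 / 168714 = 0.934 = 93.4%

93.4 %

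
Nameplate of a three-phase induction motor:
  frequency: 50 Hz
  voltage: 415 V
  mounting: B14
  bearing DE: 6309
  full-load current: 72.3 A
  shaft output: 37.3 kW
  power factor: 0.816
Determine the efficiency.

88.0 %

P_out = 37.3 kW = 37300 W
P_in = √3·V_L·I_L·cosφ = 1.732 × 415 × 72.3 × 0.816 = 42406 W
η = P_out / P_in = 37300 / 42406 = 0.880 = 88.0%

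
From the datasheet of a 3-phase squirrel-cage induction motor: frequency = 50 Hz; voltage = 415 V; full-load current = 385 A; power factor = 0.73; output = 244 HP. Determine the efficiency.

P_out = 244 × 746 = 182024 W
P_in = √3·V_L·I_L·cosφ = 1.732 × 415 × 385 × 0.73 = 202013 W
η = P_out / P_in = 182024 / 202013 = 0.901 = 90.1%

90.1 %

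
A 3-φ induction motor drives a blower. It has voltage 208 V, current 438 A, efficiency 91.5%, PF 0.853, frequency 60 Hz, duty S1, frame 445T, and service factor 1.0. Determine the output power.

123 kW

P_in = √3·V·I·cosφ = 1.732 × 208 × 438 × 0.853 = 134597 W
P_out = η·P_in = 0.915 × 134597 = 123156 W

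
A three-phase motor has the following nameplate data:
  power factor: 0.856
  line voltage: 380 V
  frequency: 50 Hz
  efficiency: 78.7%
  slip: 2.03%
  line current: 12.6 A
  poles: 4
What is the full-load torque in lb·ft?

P_in = √3·V·I·cosφ = 1.732 × 380 × 12.6 × 0.856 = 7099 W
P_out = η·P_in = 0.787 × 7099 = 5587 W
n_s = 120×50/4 = 1500 rpm; n = 1500×(1−0.0203) = 1470 rpm
ω = 2π×1470/60 = 153.9 rad/s
τ = P_out/ω = 5587/153.9 = 36.3 N·m
In lb·ft: 36.3/1.356 = 26.8 lb·ft

26.8 lb·ft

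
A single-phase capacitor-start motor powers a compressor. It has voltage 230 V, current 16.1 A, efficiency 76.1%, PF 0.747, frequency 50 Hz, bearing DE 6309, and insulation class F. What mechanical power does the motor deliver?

2.11 kW

P_in = V·I·cosφ = 230 × 16.1 × 0.747 = 2766 W
P_out = η·P_in = 0.761 × 2766 = 2105 W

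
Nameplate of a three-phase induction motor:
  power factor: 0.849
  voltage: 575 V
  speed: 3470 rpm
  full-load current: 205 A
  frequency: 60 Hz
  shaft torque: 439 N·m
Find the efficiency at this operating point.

ω = 2π × 3470/60 = 363.4 rad/s; P_out = τω = 439 × 363.4 = 159533 W
P_in = √3·V_L·I_L·cosφ = 1.732 × 575 × 205 × 0.849 = 173331 W
η = P_out / P_in = 159533 / 173331 = 0.920 = 92.0%

92.0 %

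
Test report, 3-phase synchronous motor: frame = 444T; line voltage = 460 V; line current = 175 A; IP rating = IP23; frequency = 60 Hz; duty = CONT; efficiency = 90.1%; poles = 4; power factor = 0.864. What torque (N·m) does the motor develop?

P_in = √3·V·I·cosφ = 1.732 × 460 × 175 × 0.864 = 120464 W
P_out = η·P_in = 0.901 × 120464 = 108538 W
n = n_s = 120×60/4 = 1800 rpm (synchronous)
ω = 2π×1800/60 = 188.5 rad/s
τ = P_out/ω = 108538/188.5 = 576 N·m

576 N·m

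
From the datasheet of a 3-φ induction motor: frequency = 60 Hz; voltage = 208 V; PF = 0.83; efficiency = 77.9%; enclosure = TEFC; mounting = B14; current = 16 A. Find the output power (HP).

P_in = √3·V·I·cosφ = 1.732 × 208 × 16 × 0.83 = 4784 W
P_out = η·P_in = 0.779 × 4784 = 3727 W
= 3727/746 = 5 HP

5 HP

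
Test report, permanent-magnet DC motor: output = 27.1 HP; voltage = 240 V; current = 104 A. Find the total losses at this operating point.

P_in = V·I = 240×104 = 24960 W
P_out = 27.1×746 = 20217 W
Losses = P_in − P_out = 24960 − 20217 = 4743 W

4740 W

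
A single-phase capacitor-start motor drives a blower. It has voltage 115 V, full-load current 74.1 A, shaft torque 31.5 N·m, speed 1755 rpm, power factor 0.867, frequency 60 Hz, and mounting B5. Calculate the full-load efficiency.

ω = 2π × 1755/60 = 183.8 rad/s; P_out = τω = 31.5 × 183.8 = 5790 W
P_in = V·I·cosφ = 115 × 74.1 × 0.867 = 7388 W
η = P_out / P_in = 5790 / 7388 = 0.784 = 78.4%

78.4 %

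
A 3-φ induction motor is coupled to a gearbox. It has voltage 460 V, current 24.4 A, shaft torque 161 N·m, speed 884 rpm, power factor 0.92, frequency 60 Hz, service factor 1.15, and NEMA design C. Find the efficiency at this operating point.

ω = 2π × 884/60 = 92.57 rad/s; P_out = τω = 161 × 92.57 = 14904 W
P_in = √3·V_L·I_L·cosφ = 1.732 × 460 × 24.4 × 0.92 = 17885 W
η = P_out / P_in = 14904 / 17885 = 0.833 = 83.3%

83.3 %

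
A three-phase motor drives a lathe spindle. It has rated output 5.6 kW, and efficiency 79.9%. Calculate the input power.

P_out = 5600 W
P_in = P_out/η = 5600/0.799 = 7009 W = 7.01 kW

7.01 kW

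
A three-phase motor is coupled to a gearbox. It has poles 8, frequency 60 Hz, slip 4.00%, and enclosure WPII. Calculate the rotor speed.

864 rpm

n_s = 120f/p = 120×60/8 = 900 rpm
n = n_s(1 − s) = 900 × (1 − 0.04) = 864 rpm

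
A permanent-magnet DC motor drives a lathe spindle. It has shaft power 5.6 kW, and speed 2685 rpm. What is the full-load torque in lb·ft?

ω = 2π × 2685/60 = 281.2 rad/s
τ = P/ω = 5600/281.2 = 19.91 N·m
In lb·ft: 19.91/1.356 = 14.7 lb·ft

14.7 lb·ft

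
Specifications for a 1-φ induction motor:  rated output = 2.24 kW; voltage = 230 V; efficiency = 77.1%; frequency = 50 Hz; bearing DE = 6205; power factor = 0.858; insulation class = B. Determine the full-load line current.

14.7 A

P_out = 2.24 kW = 2240 W
P_in = P_out / η = 2240 / 0.771 = 2905 W
I = P_in / (V·cosφ) = 2905 / (230 × 0.858) = 14.7 A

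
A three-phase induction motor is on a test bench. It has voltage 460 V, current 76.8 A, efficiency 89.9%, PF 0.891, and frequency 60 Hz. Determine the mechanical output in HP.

65.7 HP

P_in = √3·V·I·cosφ = 1.732 × 460 × 76.8 × 0.891 = 54519 W
P_out = η·P_in = 0.899 × 54519 = 49013 W
= 49013/746 = 65.7 HP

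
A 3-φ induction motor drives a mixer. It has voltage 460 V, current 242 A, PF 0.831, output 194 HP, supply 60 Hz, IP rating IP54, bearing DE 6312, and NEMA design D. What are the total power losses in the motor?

15500 W

P_in = √3·V·I·cosφ = 1.732×460×242×0.831 = 160222 W
P_out = 194×746 = 144724 W
Losses = P_in − P_out = 160222 − 144724 = 15498 W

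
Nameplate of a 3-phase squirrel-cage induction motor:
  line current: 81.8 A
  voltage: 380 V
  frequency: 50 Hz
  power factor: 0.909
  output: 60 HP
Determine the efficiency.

P_out = 60 × 746 = 44760 W
P_in = √3·V_L·I_L·cosφ = 1.732 × 380 × 81.8 × 0.909 = 48938 W
η = P_out / P_in = 44760 / 48938 = 0.915 = 91.5%

91.5 %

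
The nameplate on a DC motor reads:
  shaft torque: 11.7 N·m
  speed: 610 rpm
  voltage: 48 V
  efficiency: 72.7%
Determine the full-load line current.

ω = 2π×610/60 = 63.88 rad/s; P_out = τω = 11.7 × 63.88 = 747 W
P_in = P_out / η = 747 / 0.727 = 1028 W
I = P_in / V = 1028 / 48 = 21.4 A

21.4 A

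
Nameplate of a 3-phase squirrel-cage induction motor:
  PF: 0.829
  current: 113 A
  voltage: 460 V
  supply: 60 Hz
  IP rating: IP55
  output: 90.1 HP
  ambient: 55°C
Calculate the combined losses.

7420 W

P_in = √3·V·I·cosφ = 1.732×460×113×0.829 = 74634 W
P_out = 90.1×746 = 67215 W
Losses = P_in − P_out = 74634 − 67215 = 7419 W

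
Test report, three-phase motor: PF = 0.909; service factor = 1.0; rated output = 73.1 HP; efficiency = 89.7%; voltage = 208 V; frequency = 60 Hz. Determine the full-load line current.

186 A

P_out = 73.1 × 746 = 54533 W
P_in = P_out / η = 54533 / 0.897 = 60795 W
I_L = P_in / (√3·V_L·cosφ) = 60795 / (1.732 × 208 × 0.909) = 186 A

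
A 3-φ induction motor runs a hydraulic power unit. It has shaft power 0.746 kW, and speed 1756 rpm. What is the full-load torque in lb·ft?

2.99 lb·ft

ω = 2π × 1756/60 = 183.9 rad/s
τ = P/ω = 746/183.9 = 4.057 N·m
In lb·ft: 4.057/1.356 = 2.99 lb·ft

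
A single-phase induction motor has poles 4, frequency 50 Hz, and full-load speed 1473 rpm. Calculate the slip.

n_s = 120f/p = 120×50/4 = 1500 rpm
s = (n_s − n)/n_s = (1500 − 1473)/1500 = 0.0180

1.80 %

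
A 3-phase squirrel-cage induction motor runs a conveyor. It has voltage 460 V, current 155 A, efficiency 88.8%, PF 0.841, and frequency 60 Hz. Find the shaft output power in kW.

92.2 kW

P_in = √3·V·I·cosφ = 1.732 × 460 × 155 × 0.841 = 103856 W
P_out = η·P_in = 0.888 × 103856 = 92224 W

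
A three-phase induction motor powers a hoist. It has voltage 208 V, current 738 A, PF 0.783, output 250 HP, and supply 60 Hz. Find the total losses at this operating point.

21.7 kW

P_in = √3·V·I·cosφ = 1.732×208×738×0.783 = 208175 W
P_out = 250×746 = 186500 W
Losses = P_in − P_out = 208175 − 186500 = 21675 W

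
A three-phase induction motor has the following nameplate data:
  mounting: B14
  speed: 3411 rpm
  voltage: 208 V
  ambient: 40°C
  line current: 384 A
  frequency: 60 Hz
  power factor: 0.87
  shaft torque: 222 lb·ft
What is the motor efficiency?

89.3 %

τ = 222 lb·ft × 1.356 = 301 N·m
ω = 2π × 3411/60 = 357.2 rad/s; P_out = τω = 301 × 357.2 = 107517 W
P_in = √3·V_L·I_L·cosφ = 1.732 × 208 × 384 × 0.87 = 120354 W
η = P_out / P_in = 107517 / 120354 = 0.893 = 89.3%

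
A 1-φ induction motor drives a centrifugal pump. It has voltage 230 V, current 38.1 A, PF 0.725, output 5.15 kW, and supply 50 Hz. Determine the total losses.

P_in = V·I·cosφ = 230×38.1×0.725 = 6353 W
P_out = 5150 W
Losses = P_in − P_out = 6353 − 5150 = 1203 W

1200 W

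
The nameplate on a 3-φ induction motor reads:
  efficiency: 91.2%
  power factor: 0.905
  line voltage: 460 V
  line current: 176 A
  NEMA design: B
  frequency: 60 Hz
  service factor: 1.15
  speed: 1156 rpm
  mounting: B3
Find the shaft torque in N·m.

956 N·m

P_in = √3·V·I·cosφ = 1.732 × 460 × 176 × 0.905 = 126902 W
P_out = η·P_in = 0.912 × 126902 = 115735 W
n = 1156 rpm
ω = 2π×1156/60 = 121.1 rad/s
τ = P_out/ω = 115735/121.1 = 956 N·m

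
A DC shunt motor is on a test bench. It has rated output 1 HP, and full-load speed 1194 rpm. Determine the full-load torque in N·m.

P_out = 1 × 746 = 746 W
ω = 2π × 1194/60 = 125 rad/s
τ = P_out/ω = 746/125 = 5.97 N·m

5.97 N·m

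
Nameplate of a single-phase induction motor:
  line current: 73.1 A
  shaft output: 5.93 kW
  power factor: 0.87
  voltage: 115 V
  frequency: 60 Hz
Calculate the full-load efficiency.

P_out = 5.93 kW = 5930 W
P_in = V·I·cosφ = 115 × 73.1 × 0.87 = 7314 W
η = P_out / P_in = 5930 / 7314 = 0.811 = 81.1%

81.1 %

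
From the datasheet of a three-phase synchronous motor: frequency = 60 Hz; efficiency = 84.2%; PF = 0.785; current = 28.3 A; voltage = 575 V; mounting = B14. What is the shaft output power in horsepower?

25 HP

P_in = √3·V·I·cosφ = 1.732 × 575 × 28.3 × 0.785 = 22124 W
P_out = η·P_in = 0.842 × 22124 = 18628 W
= 18628/746 = 25 HP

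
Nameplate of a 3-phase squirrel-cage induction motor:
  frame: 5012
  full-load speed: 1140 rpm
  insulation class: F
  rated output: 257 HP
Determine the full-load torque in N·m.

P_out = 257 × 746 = 191722 W
ω = 2π × 1140/60 = 119.4 rad/s
τ = P_out/ω = 191722/119.4 = 1610 N·m

1610 N·m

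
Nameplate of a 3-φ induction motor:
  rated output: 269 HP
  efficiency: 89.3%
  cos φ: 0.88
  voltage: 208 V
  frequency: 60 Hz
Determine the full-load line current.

P_out = 269 × 746 = 200674 W
P_in = P_out / η = 200674 / 0.893 = 224719 W
I_L = P_in / (√3·V_L·cosφ) = 224719 / (1.732 × 208 × 0.88) = 709 A

709 A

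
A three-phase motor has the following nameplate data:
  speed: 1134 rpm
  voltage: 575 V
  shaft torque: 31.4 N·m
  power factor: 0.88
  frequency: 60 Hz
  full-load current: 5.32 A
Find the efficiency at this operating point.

ω = 2π × 1134/60 = 118.8 rad/s; P_out = τω = 31.4 × 118.8 = 3730 W
P_in = √3·V_L·I_L·cosφ = 1.732 × 575 × 5.32 × 0.88 = 4662 W
η = P_out / P_in = 3730 / 4662 = 0.800 = 80.0%

80.0 %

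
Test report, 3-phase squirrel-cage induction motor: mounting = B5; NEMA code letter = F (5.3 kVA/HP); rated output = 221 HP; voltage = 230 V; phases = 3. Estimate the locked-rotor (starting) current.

2940 A

S_LR = 5.3 × 221 = 1171.3 kVA
I_LR = S_LR/(√3·V_L) = 1171300/(1.732×230) = 2940 A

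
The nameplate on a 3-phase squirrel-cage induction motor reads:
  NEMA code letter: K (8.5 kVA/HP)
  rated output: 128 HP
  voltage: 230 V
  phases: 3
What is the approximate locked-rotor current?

S_LR = 8.5 × 128 = 1088 kVA
I_LR = S_LR/(√3·V_L) = 1088000/(1.732×230) = 2730 A

2730 A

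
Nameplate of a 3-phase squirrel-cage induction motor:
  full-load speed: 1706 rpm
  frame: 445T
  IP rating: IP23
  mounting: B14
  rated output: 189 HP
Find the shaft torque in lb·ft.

P_out = 189 × 746 = 140994 W
ω = 2π × 1706/60 = 178.7 rad/s
τ = P_out/ω = 140994/178.7 = 789 N·m
In lb·ft: 789/1.356 = 582 lb·ft

582 lb·ft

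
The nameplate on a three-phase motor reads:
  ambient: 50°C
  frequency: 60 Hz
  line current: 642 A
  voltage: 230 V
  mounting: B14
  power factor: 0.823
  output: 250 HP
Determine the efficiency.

88.6 %

P_out = 250 × 746 = 186500 W
P_in = √3·V_L·I_L·cosφ = 1.732 × 230 × 642 × 0.823 = 210480 W
η = P_out / P_in = 186500 / 210480 = 0.886 = 88.6%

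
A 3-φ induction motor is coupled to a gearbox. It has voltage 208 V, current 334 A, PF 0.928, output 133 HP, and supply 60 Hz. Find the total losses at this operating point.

12.4 kW

P_in = √3·V·I·cosφ = 1.732×208×334×0.928 = 111662 W
P_out = 133×746 = 99218 W
Losses = P_in − P_out = 111662 − 99218 = 12444 W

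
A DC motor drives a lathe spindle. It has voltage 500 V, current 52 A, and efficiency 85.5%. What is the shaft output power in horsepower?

P_in = V·I = 500 × 52 = 26000 W
P_out = η·P_in = 0.855 × 26000 = 22230 W
= 22230/746 = 29.8 HP

29.8 HP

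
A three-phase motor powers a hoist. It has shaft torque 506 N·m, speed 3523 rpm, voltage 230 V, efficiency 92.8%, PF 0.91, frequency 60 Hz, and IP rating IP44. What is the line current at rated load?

555 A

ω = 2π×3523/60 = 368.9 rad/s; P_out = τω = 506 × 368.9 = 186663 W
P_in = P_out / η = 186663 / 0.928 = 201145 W
I_L = P_in / (√3·V_L·cosφ) = 201145 / (1.732 × 230 × 0.91) = 555 A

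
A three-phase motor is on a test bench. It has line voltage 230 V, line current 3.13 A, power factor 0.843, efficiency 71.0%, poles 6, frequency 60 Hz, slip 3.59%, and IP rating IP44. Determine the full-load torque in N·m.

6.16 N·m

P_in = √3·V·I·cosφ = 1.732 × 230 × 3.13 × 0.843 = 1051 W
P_out = η·P_in = 0.71 × 1051 = 746 W
n_s = 120×60/6 = 1200 rpm; n = 1200×(1−0.0359) = 1157 rpm
ω = 2π×1157/60 = 121.2 rad/s
τ = P_out/ω = 746/121.2 = 6.16 N·m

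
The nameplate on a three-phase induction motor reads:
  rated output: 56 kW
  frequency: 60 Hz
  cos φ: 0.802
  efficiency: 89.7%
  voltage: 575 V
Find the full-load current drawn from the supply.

78.2 A

P_out = 56 kW = 56000 W
P_in = P_out / η = 56000 / 0.897 = 62430 W
I_L = P_in / (√3·V_L·cosφ) = 62430 / (1.732 × 575 × 0.802) = 78.2 A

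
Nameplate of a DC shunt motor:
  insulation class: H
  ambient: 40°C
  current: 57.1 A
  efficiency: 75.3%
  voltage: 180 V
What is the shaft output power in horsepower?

P_in = V·I = 180 × 57.1 = 10278 W
P_out = η·P_in = 0.753 × 10278 = 7739 W
= 7739/746 = 10.4 HP

10.4 HP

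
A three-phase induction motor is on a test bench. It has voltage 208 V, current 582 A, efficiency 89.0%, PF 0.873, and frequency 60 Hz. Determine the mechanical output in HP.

218 HP

P_in = √3·V·I·cosφ = 1.732 × 208 × 582 × 0.873 = 183041 W
P_out = η·P_in = 0.89 × 183041 = 162906 W
= 162906/746 = 218 HP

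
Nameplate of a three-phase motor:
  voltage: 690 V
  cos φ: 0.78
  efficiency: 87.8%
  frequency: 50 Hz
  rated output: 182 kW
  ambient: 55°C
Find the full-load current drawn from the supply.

P_out = 182 kW = 182000 W
P_in = P_out / η = 182000 / 0.878 = 207289 W
I_L = P_in / (√3·V_L·cosφ) = 207289 / (1.732 × 690 × 0.78) = 222 A

222 A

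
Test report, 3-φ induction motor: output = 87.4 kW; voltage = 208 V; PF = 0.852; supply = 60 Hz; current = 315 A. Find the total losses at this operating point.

P_in = √3·V·I·cosφ = 1.732×208×315×0.852 = 96686 W
P_out = 87400 W
Losses = P_in − P_out = 96686 − 87400 = 9286 W

9.29 kW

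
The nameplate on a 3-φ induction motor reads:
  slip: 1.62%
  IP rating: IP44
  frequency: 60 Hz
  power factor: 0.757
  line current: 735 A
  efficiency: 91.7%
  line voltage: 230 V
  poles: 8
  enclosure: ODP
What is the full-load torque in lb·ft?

1620 lb·ft

P_in = √3·V·I·cosφ = 1.732 × 230 × 735 × 0.757 = 221646 W
P_out = η·P_in = 0.917 × 221646 = 203249 W
n_s = 120×60/8 = 900 rpm; n = 900×(1−0.0162) = 885 rpm
ω = 2π×885/60 = 92.68 rad/s
τ = P_out/ω = 203249/92.68 = 2193 N·m
In lb·ft: 2193/1.356 = 1620 lb·ft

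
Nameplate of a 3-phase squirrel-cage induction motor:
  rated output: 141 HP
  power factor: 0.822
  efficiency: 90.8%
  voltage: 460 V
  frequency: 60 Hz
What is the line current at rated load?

177 A

P_out = 141 × 746 = 105186 W
P_in = P_out / η = 105186 / 0.908 = 115844 W
I_L = P_in / (√3·V_L·cosφ) = 115844 / (1.732 × 460 × 0.822) = 177 A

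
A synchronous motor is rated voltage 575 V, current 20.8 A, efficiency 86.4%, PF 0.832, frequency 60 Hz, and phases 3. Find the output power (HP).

P_in = √3·V·I·cosφ = 1.732 × 575 × 20.8 × 0.832 = 17235 W
P_out = η·P_in = 0.864 × 17235 = 14891 W
= 14891/746 = 20 HP

20 HP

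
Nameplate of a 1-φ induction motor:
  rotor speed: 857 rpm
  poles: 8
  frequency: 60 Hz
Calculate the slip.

n_s = 120f/p = 120×60/8 = 900 rpm
s = (n_s − n)/n_s = (900 − 857)/900 = 0.0478

4.8 %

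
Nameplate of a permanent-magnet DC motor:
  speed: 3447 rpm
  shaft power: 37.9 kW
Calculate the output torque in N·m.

105 N·m

ω = 2π × 3447/60 = 361 rad/s
τ = P/ω = 37900/361 = 105 N·m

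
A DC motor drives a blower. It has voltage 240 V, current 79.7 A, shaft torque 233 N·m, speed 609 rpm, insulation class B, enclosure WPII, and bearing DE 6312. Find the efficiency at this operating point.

ω = 2π × 609/60 = 63.77 rad/s; P_out = τω = 233 × 63.77 = 14858 W
P_in = V·I = 240 × 79.7 = 19128 W
η = P_out / P_in = 14858 / 19128 = 0.777 = 77.7%

77.7 %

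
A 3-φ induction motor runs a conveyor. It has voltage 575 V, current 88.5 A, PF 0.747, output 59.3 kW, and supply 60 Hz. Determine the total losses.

6.54 kW

P_in = √3·V·I·cosφ = 1.732×575×88.5×0.747 = 65838 W
P_out = 59300 W
Losses = P_in − P_out = 65838 − 59300 = 6538 W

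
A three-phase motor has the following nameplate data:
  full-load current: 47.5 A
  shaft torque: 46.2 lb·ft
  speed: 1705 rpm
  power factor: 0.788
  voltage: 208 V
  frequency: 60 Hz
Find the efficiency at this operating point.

82.9 %

τ = 46.2 lb·ft × 1.356 = 62.65 N·m
ω = 2π × 1705/60 = 178.5 rad/s; P_out = τω = 62.65 × 178.5 = 11183 W
P_in = √3·V_L·I_L·cosφ = 1.732 × 208 × 47.5 × 0.788 = 13484 W
η = P_out / P_in = 11183 / 13484 = 0.829 = 82.9%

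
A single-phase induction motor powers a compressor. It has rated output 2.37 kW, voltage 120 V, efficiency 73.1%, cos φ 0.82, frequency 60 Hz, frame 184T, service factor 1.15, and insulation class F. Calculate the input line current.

P_out = 2.37 kW = 2370 W
P_in = P_out / η = 2370 / 0.731 = 3242 W
I = P_in / (V·cosφ) = 3242 / (120 × 0.82) = 32.9 A

32.9 A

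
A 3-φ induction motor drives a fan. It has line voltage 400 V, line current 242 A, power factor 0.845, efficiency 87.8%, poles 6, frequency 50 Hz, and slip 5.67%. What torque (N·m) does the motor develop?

1260 N·m

P_in = √3·V·I·cosφ = 1.732 × 400 × 242 × 0.845 = 141671 W
P_out = η·P_in = 0.878 × 141671 = 124387 W
n_s = 120×50/6 = 1000 rpm; n = 1000×(1−0.0567) = 943 rpm
ω = 2π×943/60 = 98.75 rad/s
τ = P_out/ω = 124387/98.75 = 1260 N·m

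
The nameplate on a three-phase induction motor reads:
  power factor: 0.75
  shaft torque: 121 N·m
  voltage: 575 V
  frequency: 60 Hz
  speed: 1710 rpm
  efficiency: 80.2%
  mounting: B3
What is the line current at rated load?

36.2 A

ω = 2π×1710/60 = 179.1 rad/s; P_out = τω = 121 × 179.1 = 21671 W
P_in = P_out / η = 21671 / 0.802 = 27021 W
I_L = P_in / (√3·V_L·cosφ) = 27021 / (1.732 × 575 × 0.75) = 36.2 A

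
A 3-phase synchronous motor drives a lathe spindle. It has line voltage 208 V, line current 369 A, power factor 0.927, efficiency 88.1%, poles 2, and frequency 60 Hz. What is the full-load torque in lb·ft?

P_in = √3·V·I·cosφ = 1.732 × 208 × 369 × 0.927 = 123230 W
P_out = η·P_in = 0.881 × 123230 = 108566 W
n = n_s = 120×60/2 = 3600 rpm (synchronous)
ω = 2π×3600/60 = 377 rad/s
τ = P_out/ω = 108566/377 = 288 N·m
In lb·ft: 288/1.356 = 212 lb·ft

212 lb·ft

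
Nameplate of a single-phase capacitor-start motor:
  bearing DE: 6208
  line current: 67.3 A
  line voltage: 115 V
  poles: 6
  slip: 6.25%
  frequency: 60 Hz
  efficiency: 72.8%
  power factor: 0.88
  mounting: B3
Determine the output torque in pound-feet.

P_in = V·I·cosφ = 115 × 67.3 × 0.88 = 6811 W
P_out = η·P_in = 0.728 × 6811 = 4958 W
n_s = 120×60/6 = 1200 rpm; n = 1200×(1−0.0625) = 1125 rpm
ω = 2π×1125/60 = 117.8 rad/s
τ = P_out/ω = 4958/117.8 = 42.09 N·m
In lb·ft: 42.09/1.356 = 31 lb·ft

31 lb·ft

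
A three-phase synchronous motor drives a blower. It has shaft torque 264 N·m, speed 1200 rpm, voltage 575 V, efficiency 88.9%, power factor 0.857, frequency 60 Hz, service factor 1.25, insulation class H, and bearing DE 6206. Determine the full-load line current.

ω = 2π×1200/60 = 125.7 rad/s; P_out = τω = 264 × 125.7 = 33185 W
P_in = P_out / η = 33185 / 0.889 = 37328 W
I_L = P_in / (√3·V_L·cosφ) = 37328 / (1.732 × 575 × 0.857) = 43.7 A

43.7 A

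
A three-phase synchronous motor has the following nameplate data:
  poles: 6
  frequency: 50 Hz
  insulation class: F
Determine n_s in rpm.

n_s = 120f/p = 120×50/6 = 1000 rpm

1000 rpm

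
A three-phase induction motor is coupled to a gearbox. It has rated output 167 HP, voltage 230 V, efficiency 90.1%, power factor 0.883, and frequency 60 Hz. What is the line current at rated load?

393 A

P_out = 167 × 746 = 124582 W
P_in = P_out / η = 124582 / 0.901 = 138271 W
I_L = P_in / (√3·V_L·cosφ) = 138271 / (1.732 × 230 × 0.883) = 393 A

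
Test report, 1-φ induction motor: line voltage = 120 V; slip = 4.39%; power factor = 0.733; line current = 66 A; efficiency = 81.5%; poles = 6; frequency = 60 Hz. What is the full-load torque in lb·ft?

P_in = V·I·cosφ = 120 × 66 × 0.733 = 5805 W
P_out = η·P_in = 0.815 × 5805 = 4731 W
n_s = 120×60/6 = 1200 rpm; n = 1200×(1−0.0439) = 1147 rpm
ω = 2π×1147/60 = 120.1 rad/s
τ = P_out/ω = 4731/120.1 = 39.39 N·m
In lb·ft: 39.39/1.356 = 29 lb·ft

29 lb·ft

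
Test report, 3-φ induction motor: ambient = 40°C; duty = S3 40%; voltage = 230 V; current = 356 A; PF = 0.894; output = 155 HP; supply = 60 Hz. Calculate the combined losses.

P_in = √3·V·I·cosφ = 1.732×230×356×0.894 = 126784 W
P_out = 155×746 = 115630 W
Losses = P_in − P_out = 126784 − 115630 = 11154 W

11200 W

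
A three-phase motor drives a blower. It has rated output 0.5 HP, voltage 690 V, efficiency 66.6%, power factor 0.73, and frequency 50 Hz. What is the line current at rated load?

0.642 A

P_out = 0.5 × 746 = 373 W
P_in = P_out / η = 373 / 0.666 = 560 W
I_L = P_in / (√3·V_L·cosφ) = 560 / (1.732 × 690 × 0.73) = 0.642 A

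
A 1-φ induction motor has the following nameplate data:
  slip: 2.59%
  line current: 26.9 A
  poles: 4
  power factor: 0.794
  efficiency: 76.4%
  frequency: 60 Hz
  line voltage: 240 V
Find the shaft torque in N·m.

21.3 N·m

P_in = V·I·cosφ = 240 × 26.9 × 0.794 = 5126 W
P_out = η·P_in = 0.764 × 5126 = 3916 W
n_s = 120×60/4 = 1800 rpm; n = 1800×(1−0.0259) = 1753 rpm
ω = 2π×1753/60 = 183.6 rad/s
τ = P_out/ω = 3916/183.6 = 21.3 N·m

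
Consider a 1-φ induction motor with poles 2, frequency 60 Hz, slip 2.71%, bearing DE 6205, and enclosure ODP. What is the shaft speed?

3502 rpm

n_s = 120f/p = 120×60/2 = 3600 rpm
n = n_s(1 − s) = 3600 × (1 − 0.0271) = 3502 rpm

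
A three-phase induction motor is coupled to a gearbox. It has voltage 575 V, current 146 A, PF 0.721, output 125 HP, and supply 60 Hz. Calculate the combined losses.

11600 W

P_in = √3·V·I·cosφ = 1.732×575×146×0.721 = 104834 W
P_out = 125×746 = 93250 W
Losses = P_in − P_out = 104834 − 93250 = 11584 W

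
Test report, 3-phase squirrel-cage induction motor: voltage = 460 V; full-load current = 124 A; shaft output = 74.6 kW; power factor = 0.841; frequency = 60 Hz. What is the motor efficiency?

P_out = 74.6 kW = 74600 W
P_in = √3·V_L·I_L·cosφ = 1.732 × 460 × 124 × 0.841 = 83085 W
η = P_out / P_in = 74600 / 83085 = 0.898 = 89.8%

89.8 %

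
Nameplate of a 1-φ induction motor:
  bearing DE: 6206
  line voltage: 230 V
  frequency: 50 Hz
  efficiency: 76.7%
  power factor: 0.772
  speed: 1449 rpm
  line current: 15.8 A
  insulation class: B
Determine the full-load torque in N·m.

P_in = V·I·cosφ = 230 × 15.8 × 0.772 = 2805 W
P_out = η·P_in = 0.767 × 2805 = 2151 W
n = 1449 rpm
ω = 2π×1449/60 = 151.7 rad/s
τ = P_out/ω = 2151/151.7 = 14.2 N·m

14.2 N·m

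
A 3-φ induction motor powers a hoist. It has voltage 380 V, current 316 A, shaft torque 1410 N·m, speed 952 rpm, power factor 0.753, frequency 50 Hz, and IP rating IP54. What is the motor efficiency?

ω = 2π × 952/60 = 99.69 rad/s; P_out = τω = 1410 × 99.69 = 140563 W
P_in = √3·V_L·I_L·cosφ = 1.732 × 380 × 316 × 0.753 = 156608 W
η = P_out / P_in = 140563 / 156608 = 0.898 = 89.8%

89.8 %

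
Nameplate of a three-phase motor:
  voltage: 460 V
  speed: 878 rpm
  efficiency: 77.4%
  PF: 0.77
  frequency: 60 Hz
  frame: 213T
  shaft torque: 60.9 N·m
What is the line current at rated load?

ω = 2π×878/60 = 91.94 rad/s; P_out = τω = 60.9 × 91.94 = 5599 W
P_in = P_out / η = 5599 / 0.774 = 7234 W
I_L = P_in / (√3·V_L·cosφ) = 7234 / (1.732 × 460 × 0.77) = 11.8 A

11.8 A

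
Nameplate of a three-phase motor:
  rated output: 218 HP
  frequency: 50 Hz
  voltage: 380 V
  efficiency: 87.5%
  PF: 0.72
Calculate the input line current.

P_out = 218 × 746 = 162628 W
P_in = P_out / η = 162628 / 0.875 = 185861 W
I_L = P_in / (√3·V_L·cosφ) = 185861 / (1.732 × 380 × 0.72) = 392 A

392 A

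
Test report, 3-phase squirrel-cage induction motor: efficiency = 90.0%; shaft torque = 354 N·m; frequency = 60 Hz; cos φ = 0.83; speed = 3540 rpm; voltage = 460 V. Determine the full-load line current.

ω = 2π×3540/60 = 370.7 rad/s; P_out = τω = 354 × 370.7 = 131228 W
P_in = P_out / η = 131228 / 0.900 = 145809 W
I_L = P_in / (√3·V_L·cosφ) = 145809 / (1.732 × 460 × 0.83) = 220 A

220 A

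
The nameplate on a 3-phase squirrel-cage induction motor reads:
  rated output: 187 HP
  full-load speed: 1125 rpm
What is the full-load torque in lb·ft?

873 lb·ft

P_out = 187 × 746 = 139502 W
ω = 2π × 1125/60 = 117.8 rad/s
τ = P_out/ω = 139502/117.8 = 1184 N·m
In lb·ft: 1184/1.356 = 873 lb·ft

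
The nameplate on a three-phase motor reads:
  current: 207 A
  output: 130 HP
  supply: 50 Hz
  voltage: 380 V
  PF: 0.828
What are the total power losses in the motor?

P_in = √3·V·I·cosφ = 1.732×380×207×0.828 = 112806 W
P_out = 130×746 = 96980 W
Losses = P_in − P_out = 112806 − 96980 = 15826 W

15800 W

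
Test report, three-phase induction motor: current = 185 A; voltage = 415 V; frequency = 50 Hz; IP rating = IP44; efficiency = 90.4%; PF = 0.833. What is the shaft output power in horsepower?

134 HP

P_in = √3·V·I·cosφ = 1.732 × 415 × 185 × 0.833 = 110768 W
P_out = η·P_in = 0.904 × 110768 = 100134 W
= 100134/746 = 134 HP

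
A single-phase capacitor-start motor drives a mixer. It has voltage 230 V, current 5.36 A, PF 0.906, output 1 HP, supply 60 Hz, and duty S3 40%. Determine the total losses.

P_in = V·I·cosφ = 230×5.36×0.906 = 1117 W
P_out = 1×746 = 746 W
Losses = P_in − P_out = 1117 − 746 = 371 W

371 W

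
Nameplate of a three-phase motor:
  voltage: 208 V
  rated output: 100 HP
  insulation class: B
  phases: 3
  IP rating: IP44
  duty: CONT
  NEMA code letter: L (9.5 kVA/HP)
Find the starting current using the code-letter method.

S_LR = 9.5 × 100 = 950 kVA
I_LR = S_LR/(√3·V_L) = 950000/(1.732×208) = 2640 A

2640 A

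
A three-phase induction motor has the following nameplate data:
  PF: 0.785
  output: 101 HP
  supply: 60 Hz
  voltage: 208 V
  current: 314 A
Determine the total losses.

13500 W

P_in = √3·V·I·cosφ = 1.732×208×314×0.785 = 88800 W
P_out = 101×746 = 75346 W
Losses = P_in − P_out = 88800 − 75346 = 13454 W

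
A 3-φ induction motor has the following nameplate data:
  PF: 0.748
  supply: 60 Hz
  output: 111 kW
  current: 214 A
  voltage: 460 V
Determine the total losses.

16500 W

P_in = √3·V·I·cosφ = 1.732×460×214×0.748 = 127533 W
P_out = 111000 W
Losses = P_in − P_out = 127533 − 111000 = 16533 W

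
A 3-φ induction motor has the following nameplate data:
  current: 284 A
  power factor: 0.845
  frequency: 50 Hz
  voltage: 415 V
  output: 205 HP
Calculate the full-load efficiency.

88.7 %

P_out = 205 × 746 = 152930 W
P_in = √3·V_L·I_L·cosφ = 1.732 × 415 × 284 × 0.845 = 172493 W
η = P_out / P_in = 152930 / 172493 = 0.887 = 88.7%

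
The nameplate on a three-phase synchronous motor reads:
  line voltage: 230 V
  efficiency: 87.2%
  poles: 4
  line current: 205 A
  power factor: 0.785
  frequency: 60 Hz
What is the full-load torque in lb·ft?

219 lb·ft

P_in = √3·V·I·cosφ = 1.732 × 230 × 205 × 0.785 = 64106 W
P_out = η·P_in = 0.872 × 64106 = 55900 W
n = n_s = 120×60/4 = 1800 rpm (synchronous)
ω = 2π×1800/60 = 188.5 rad/s
τ = P_out/ω = 55900/188.5 = 296.6 N·m
In lb·ft: 296.6/1.356 = 219 lb·ft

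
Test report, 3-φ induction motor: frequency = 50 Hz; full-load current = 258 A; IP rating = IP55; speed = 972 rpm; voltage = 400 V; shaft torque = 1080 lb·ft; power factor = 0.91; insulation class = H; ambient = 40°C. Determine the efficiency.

τ = 1080 lb·ft × 1.356 = 1464 N·m
ω = 2π × 972/60 = 101.8 rad/s; P_out = τω = 1464 × 101.8 = 149035 W
P_in = √3·V_L·I_L·cosφ = 1.732 × 400 × 258 × 0.91 = 162656 W
η = P_out / P_in = 149035 / 162656 = 0.916 = 91.6%

91.6 %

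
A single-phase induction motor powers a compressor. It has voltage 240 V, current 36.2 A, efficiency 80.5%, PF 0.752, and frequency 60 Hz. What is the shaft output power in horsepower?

P_in = V·I·cosφ = 240 × 36.2 × 0.752 = 6533 W
P_out = η·P_in = 0.805 × 6533 = 5259 W
= 5259/746 = 7.05 HP

7.05 HP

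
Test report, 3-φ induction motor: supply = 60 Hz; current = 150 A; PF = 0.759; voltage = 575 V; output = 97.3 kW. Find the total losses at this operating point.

16.1 kW

P_in = √3·V·I·cosφ = 1.732×575×150×0.759 = 113383 W
P_out = 97300 W
Losses = P_in − P_out = 113383 − 97300 = 16083 W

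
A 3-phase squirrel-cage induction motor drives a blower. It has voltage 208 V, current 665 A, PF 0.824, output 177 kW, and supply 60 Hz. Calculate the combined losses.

20400 W

P_in = √3·V·I·cosφ = 1.732×208×665×0.824 = 197406 W
P_out = 177000 W
Losses = P_in − P_out = 197406 − 177000 = 20406 W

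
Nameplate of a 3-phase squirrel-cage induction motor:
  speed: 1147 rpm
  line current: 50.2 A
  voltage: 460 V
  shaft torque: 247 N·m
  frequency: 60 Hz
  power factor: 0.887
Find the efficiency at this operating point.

83.6 %

ω = 2π × 1147/60 = 120.1 rad/s; P_out = τω = 247 × 120.1 = 29665 W
P_in = √3·V_L·I_L·cosφ = 1.732 × 460 × 50.2 × 0.887 = 35476 W
η = P_out / P_in = 29665 / 35476 = 0.836 = 83.6%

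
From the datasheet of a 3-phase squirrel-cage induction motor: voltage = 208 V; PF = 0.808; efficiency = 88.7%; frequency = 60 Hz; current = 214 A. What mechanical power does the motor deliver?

P_in = √3·V·I·cosφ = 1.732 × 208 × 214 × 0.808 = 62293 W
P_out = η·P_in = 0.887 × 62293 = 55254 W

55.3 kW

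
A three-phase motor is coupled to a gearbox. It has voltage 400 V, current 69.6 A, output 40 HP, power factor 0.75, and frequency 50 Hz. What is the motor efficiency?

82.5 %

P_out = 40 × 746 = 29840 W
P_in = √3·V_L·I_L·cosφ = 1.732 × 400 × 69.6 × 0.75 = 36164 W
η = P_out / P_in = 29840 / 36164 = 0.825 = 82.5%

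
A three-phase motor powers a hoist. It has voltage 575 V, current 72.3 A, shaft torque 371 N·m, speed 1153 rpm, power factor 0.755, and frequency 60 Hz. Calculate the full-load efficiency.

82.4 %

ω = 2π × 1153/60 = 120.7 rad/s; P_out = τω = 371 × 120.7 = 44780 W
P_in = √3·V_L·I_L·cosφ = 1.732 × 575 × 72.3 × 0.755 = 54363 W
η = P_out / P_in = 44780 / 54363 = 0.824 = 82.4%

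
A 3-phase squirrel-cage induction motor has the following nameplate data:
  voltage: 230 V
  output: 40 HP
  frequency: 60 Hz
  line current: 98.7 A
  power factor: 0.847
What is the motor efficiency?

89.6 %

P_out = 40 × 746 = 29840 W
P_in = √3·V_L·I_L·cosφ = 1.732 × 230 × 98.7 × 0.847 = 33302 W
η = P_out / P_in = 29840 / 33302 = 0.896 = 89.6%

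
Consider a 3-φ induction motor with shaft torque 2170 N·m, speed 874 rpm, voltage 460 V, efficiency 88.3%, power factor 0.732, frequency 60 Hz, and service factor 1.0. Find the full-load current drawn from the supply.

386 A

ω = 2π×874/60 = 91.53 rad/s; P_out = τω = 2170 × 91.53 = 198620 W
P_in = P_out / η = 198620 / 0.883 = 224938 W
I_L = P_in / (√3·V_L·cosφ) = 224938 / (1.732 × 460 × 0.732) = 386 A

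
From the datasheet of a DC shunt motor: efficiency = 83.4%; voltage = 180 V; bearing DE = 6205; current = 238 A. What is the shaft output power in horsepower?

47.9 HP

P_in = V·I = 180 × 238 = 42840 W
P_out = η·P_in = 0.834 × 42840 = 35729 W
= 35729/746 = 47.9 HP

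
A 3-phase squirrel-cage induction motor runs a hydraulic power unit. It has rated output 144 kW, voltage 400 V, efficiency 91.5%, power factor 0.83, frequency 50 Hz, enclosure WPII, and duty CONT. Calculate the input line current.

P_out = 144 kW = 144000 W
P_in = P_out / η = 144000 / 0.915 = 157377 W
I_L = P_in / (√3·V_L·cosφ) = 157377 / (1.732 × 400 × 0.83) = 274 A

274 A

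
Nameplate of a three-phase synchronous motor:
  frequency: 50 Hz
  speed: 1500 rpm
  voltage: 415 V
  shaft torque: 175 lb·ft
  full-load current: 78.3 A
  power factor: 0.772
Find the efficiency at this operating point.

τ = 175 lb·ft × 1.356 = 237.3 N·m
ω = 2π × 1500/60 = 157.1 rad/s; P_out = τω = 237.3 × 157.1 = 37280 W
P_in = √3·V_L·I_L·cosφ = 1.732 × 415 × 78.3 × 0.772 = 43449 W
η = P_out / P_in = 37280 / 43449 = 0.858 = 85.8%

85.8 %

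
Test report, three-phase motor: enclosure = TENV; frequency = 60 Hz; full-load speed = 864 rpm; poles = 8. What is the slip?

4.00 %

n_s = 120f/p = 120×60/8 = 900 rpm
s = (n_s − n)/n_s = (900 − 864)/900 = 0.0400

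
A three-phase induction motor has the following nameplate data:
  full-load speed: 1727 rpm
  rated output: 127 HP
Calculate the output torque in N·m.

524 N·m

P_out = 127 × 746 = 94742 W
ω = 2π × 1727/60 = 180.9 rad/s
τ = P_out/ω = 94742/180.9 = 524 N·m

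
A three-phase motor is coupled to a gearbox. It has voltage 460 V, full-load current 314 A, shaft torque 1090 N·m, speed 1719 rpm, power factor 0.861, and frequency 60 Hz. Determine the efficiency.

ω = 2π × 1719/60 = 180 rad/s; P_out = τω = 1090 × 180 = 196200 W
P_in = √3·V_L·I_L·cosφ = 1.732 × 460 × 314 × 0.861 = 215396 W
η = P_out / P_in = 196200 / 215396 = 0.911 = 91.1%

91.1 %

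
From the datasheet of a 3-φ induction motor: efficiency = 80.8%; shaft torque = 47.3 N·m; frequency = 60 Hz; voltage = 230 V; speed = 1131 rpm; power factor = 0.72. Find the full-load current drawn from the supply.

ω = 2π×1131/60 = 118.4 rad/s; P_out = τω = 47.3 × 118.4 = 5600 W
P_in = P_out / η = 5600 / 0.808 = 6931 W
I_L = P_in / (√3·V_L·cosφ) = 6931 / (1.732 × 230 × 0.72) = 24.2 A

24.2 A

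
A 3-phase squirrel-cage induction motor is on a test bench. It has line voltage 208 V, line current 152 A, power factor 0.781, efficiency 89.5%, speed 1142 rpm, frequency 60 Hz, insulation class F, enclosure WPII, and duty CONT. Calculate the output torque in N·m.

320 N·m

P_in = √3·V·I·cosφ = 1.732 × 208 × 152 × 0.781 = 42767 W
P_out = η·P_in = 0.895 × 42767 = 38276 W
n = 1142 rpm
ω = 2π×1142/60 = 119.6 rad/s
τ = P_out/ω = 38276/119.6 = 320 N·m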